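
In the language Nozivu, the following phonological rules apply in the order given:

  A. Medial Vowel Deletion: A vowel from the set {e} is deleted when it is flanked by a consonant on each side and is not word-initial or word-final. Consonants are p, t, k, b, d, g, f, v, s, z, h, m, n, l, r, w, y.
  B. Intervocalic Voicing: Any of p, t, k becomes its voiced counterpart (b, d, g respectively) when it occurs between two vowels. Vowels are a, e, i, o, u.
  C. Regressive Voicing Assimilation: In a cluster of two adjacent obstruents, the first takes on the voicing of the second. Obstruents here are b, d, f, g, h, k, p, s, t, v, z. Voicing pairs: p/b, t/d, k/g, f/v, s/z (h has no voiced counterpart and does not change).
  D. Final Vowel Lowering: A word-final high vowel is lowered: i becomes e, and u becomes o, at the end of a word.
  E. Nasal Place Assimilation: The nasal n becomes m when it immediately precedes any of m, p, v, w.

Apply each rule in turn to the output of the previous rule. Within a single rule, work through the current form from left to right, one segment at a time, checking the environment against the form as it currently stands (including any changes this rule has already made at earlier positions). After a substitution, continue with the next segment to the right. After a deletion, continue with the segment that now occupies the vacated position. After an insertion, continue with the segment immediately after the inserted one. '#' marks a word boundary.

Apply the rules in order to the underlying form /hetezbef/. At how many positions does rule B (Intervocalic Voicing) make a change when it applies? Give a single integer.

0

A Medial Vowel Deletion: [hetezbef] → [htzbf]
B Intervocalic Voicing: no change — [htzbf]
C Regressive Voicing Assimilation: [htzbf] → [hdzpf]
D Final Vowel Lowering: no change — [hdzpf]
E Nasal Place Assimilation: no change — [hdzpf]
Rule B changed 0 position(s).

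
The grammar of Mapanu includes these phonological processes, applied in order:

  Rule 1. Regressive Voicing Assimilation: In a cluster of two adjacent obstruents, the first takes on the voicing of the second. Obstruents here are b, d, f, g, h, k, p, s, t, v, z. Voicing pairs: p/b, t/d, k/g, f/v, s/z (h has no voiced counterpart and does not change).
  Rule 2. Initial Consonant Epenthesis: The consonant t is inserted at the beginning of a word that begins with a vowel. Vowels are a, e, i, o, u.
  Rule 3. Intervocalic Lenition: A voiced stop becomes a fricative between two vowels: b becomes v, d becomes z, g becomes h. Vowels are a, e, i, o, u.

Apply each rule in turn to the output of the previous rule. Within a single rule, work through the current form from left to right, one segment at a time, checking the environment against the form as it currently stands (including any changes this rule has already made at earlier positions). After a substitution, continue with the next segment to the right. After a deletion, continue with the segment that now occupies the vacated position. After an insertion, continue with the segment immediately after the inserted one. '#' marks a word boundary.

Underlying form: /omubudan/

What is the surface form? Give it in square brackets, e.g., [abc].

Rule 1 Regressive Voicing Assimilation: no change — [omubudan]
Rule 2 Initial Consonant Epenthesis: [omubudan] → [tomubudan]
Rule 3 Intervocalic Lenition: [tomubudan] → [tomuvuzan]

[tomuvuzan]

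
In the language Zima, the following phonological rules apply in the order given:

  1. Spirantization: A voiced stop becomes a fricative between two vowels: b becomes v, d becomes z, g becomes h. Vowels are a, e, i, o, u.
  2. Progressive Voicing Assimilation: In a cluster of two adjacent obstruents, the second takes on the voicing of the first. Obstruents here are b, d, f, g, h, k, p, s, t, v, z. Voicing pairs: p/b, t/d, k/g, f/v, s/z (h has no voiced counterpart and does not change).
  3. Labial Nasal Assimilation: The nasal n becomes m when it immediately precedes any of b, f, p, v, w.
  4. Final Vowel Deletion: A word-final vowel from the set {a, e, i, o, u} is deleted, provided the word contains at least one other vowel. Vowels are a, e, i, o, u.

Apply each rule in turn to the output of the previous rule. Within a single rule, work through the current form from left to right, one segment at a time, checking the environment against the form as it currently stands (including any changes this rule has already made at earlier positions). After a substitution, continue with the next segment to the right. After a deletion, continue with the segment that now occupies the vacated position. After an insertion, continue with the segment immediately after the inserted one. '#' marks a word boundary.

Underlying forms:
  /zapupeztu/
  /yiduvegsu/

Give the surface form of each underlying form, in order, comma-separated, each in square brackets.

[zapupezd], [yizuvegz]

/zapupeztu/:
  1 Spirantization: no change — [zapupeztu]
  2 Progressive Voicing Assimilation: [zapupeztu] → [zapupezdu]
  3 Labial Nasal Assimilation: no change — [zapupezdu]
  4 Final Vowel Deletion: [zapupezdu] → [zapupezd]
/yiduvegsu/:
  1 Spirantization: [yiduvegsu] → [yizuvegsu]
  2 Progressive Voicing Assimilation: [yizuvegsu] → [yizuvegzu]
  3 Labial Nasal Assimilation: no change — [yizuvegzu]
  4 Final Vowel Deletion: [yizuvegzu] → [yizuvegz]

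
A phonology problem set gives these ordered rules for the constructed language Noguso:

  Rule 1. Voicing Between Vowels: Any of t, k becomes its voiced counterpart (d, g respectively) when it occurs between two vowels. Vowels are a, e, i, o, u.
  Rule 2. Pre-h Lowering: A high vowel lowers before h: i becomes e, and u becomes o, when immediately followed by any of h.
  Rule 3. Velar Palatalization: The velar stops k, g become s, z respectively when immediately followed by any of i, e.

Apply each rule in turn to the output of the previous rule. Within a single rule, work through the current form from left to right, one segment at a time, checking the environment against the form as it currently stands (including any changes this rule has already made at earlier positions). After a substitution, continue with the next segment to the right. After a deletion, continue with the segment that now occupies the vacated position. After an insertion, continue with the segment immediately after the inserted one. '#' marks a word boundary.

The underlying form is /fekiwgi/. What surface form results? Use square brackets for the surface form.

Rule 1 Voicing Between Vowels: [fekiwgi] → [fegiwgi]
Rule 2 Pre-h Lowering: no change — [fegiwgi]
Rule 3 Velar Palatalization: [fegiwgi] → [feziwzi]

[feziwzi]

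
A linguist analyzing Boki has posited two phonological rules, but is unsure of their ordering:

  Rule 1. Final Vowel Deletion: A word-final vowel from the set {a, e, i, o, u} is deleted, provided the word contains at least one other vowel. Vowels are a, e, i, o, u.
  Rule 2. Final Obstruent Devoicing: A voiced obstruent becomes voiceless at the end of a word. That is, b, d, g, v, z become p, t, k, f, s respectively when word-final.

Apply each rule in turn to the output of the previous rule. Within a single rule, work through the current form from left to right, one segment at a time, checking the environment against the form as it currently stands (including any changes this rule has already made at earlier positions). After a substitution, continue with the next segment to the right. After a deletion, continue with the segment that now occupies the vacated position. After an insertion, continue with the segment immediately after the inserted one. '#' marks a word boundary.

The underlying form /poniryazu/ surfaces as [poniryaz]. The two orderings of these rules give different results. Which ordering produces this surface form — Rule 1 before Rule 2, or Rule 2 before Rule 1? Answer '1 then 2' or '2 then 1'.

Order 1 then 2:
  1 Final Vowel Deletion: [poniryazu] → [poniryaz]
  2 Final Obstruent Devoicing: [poniryaz] → [poniryas]
  result: [poniryas]
Order 2 then 1:
  2 Final Obstruent Devoicing: no change — [poniryazu]
  1 Final Vowel Deletion: [poniryazu] → [poniryaz]
  result: [poniryaz]

2 then 1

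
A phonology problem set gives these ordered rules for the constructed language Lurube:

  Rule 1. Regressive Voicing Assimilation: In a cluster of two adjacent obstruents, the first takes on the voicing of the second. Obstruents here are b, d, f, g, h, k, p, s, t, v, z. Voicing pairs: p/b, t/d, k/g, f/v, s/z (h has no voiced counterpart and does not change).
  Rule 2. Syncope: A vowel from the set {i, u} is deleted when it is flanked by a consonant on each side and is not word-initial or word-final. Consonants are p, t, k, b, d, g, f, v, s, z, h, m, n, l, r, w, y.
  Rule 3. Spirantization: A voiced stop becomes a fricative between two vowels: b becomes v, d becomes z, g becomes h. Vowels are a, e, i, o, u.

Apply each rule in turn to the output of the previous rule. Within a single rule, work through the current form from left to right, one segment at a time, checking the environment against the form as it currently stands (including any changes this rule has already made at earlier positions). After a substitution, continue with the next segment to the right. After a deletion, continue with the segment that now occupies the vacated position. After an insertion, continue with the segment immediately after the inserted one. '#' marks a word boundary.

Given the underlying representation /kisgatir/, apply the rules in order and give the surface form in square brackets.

[kzgatr]

Rule 1 Regressive Voicing Assimilation: [kisgatir] → [kizgatir]
Rule 2 Syncope: [kizgatir] → [kzgatr]
Rule 3 Spirantization: no change — [kzgatr]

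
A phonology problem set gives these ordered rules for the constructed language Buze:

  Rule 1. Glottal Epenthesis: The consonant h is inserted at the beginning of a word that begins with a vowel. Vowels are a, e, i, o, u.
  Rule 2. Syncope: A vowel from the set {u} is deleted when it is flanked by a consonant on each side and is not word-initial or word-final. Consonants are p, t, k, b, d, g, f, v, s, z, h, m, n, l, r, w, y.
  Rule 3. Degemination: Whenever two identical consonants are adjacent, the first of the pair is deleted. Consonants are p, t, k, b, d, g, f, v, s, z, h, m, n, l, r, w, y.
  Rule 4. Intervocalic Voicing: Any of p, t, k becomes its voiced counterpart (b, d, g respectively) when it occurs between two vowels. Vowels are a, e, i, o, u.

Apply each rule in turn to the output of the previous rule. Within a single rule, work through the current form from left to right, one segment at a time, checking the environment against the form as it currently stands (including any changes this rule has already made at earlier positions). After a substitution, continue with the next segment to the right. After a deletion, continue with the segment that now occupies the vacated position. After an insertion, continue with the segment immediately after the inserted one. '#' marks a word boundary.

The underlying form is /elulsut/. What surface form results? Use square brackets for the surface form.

Rule 1 Glottal Epenthesis: [elulsut] → [helulsut]
Rule 2 Syncope: [helulsut] → [hellst]
Rule 3 Degemination: [hellst] → [helst]
Rule 4 Intervocalic Voicing: no change — [helst]

[helst]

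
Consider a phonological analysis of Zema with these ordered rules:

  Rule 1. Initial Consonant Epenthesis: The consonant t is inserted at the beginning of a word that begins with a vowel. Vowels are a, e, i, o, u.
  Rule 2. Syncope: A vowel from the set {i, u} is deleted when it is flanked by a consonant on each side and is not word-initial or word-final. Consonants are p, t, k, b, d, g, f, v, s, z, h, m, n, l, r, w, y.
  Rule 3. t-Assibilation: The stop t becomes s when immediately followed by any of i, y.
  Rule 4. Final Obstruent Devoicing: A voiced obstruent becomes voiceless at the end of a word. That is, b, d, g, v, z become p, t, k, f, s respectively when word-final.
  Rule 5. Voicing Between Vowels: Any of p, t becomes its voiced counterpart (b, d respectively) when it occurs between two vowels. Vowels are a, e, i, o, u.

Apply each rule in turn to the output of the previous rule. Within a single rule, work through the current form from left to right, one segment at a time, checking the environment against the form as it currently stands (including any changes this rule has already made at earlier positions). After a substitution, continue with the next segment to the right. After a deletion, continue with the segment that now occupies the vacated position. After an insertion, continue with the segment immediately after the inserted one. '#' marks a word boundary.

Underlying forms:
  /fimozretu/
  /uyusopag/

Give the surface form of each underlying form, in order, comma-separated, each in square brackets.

[fmozredu], [sysobak]

/fimozretu/:
  Rule 1 Initial Consonant Epenthesis: no change — [fimozretu]
  Rule 2 Syncope: [fimozretu] → [fmozretu]
  Rule 3 t-Assibilation: no change — [fmozretu]
  Rule 4 Final Obstruent Devoicing: no change — [fmozretu]
  Rule 5 Voicing Between Vowels: [fmozretu] → [fmozredu]
/uyusopag/:
  Rule 1 Initial Consonant Epenthesis: [uyusopag] → [tuyusopag]
  Rule 2 Syncope: [tuyusopag] → [tysopag]
  Rule 3 t-Assibilation: [tysopag] → [sysopag]
  Rule 4 Final Obstruent Devoicing: [sysopag] → [sysopak]
  Rule 5 Voicing Between Vowels: [sysopak] → [sysobak]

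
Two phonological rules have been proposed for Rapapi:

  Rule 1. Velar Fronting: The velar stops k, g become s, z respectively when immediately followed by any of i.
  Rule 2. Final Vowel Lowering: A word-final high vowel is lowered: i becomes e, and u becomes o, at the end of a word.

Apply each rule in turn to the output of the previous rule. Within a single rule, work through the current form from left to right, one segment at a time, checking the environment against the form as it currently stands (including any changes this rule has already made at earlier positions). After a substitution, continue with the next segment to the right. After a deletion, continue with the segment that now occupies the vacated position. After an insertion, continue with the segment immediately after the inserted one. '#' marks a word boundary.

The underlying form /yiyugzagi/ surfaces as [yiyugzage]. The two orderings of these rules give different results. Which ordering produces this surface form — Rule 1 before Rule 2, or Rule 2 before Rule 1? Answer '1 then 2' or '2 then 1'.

Order 1 then 2:
  1 Velar Fronting: [yiyugzagi] → [yiyugzazi]
  2 Final Vowel Lowering: [yiyugzazi] → [yiyugzaze]
  result: [yiyugzaze]
Order 2 then 1:
  2 Final Vowel Lowering: [yiyugzagi] → [yiyugzage]
  1 Velar Fronting: no change — [yiyugzage]
  result: [yiyugzage]

2 then 1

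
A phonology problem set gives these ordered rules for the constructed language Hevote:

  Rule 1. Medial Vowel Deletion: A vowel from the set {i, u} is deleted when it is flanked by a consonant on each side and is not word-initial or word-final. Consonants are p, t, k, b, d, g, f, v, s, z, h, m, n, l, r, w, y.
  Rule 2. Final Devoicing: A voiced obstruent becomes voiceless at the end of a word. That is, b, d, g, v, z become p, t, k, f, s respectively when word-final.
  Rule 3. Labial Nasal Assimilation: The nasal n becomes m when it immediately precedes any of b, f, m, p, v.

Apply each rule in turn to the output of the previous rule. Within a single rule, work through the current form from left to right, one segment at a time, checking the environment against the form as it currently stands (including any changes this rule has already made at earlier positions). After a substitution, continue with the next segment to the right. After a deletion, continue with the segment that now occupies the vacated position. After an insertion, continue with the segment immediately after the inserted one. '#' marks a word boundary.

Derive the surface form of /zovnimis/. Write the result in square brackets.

Rule 1 Medial Vowel Deletion: [zovnimis] → [zovnms]
Rule 2 Final Devoicing: no change — [zovnms]
Rule 3 Labial Nasal Assimilation: [zovnms] → [zovmms]

[zovmms]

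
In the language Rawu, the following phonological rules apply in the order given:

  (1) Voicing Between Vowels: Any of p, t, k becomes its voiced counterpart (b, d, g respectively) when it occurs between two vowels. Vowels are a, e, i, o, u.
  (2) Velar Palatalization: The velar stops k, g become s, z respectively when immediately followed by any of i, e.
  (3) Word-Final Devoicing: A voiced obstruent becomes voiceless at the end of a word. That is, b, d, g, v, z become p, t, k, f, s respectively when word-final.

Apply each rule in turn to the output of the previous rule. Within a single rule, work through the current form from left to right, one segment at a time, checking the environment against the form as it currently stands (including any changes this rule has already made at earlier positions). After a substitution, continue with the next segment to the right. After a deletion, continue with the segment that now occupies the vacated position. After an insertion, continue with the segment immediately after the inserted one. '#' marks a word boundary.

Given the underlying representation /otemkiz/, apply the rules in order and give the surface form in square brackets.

[odemsis]

(1) Voicing Between Vowels: [otemkiz] → [odemkiz]
(2) Velar Palatalization: [odemkiz] → [odemsiz]
(3) Word-Final Devoicing: [odemsiz] → [odemsis]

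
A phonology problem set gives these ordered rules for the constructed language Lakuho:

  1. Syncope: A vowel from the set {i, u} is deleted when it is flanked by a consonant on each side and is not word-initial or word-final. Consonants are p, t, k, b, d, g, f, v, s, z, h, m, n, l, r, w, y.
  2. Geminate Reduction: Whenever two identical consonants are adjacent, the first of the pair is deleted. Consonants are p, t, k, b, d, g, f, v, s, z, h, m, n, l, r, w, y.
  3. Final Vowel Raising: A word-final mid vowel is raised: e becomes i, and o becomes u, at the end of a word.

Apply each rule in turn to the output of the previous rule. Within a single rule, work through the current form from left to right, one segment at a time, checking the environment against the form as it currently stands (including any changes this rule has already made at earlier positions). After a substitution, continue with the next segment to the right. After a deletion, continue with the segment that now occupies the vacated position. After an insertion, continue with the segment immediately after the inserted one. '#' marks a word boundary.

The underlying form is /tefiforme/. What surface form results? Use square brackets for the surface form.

1 Syncope: [tefiforme] → [tefforme]
2 Geminate Reduction: [tefforme] → [teforme]
3 Final Vowel Raising: [teforme] → [teformi]

[teformi]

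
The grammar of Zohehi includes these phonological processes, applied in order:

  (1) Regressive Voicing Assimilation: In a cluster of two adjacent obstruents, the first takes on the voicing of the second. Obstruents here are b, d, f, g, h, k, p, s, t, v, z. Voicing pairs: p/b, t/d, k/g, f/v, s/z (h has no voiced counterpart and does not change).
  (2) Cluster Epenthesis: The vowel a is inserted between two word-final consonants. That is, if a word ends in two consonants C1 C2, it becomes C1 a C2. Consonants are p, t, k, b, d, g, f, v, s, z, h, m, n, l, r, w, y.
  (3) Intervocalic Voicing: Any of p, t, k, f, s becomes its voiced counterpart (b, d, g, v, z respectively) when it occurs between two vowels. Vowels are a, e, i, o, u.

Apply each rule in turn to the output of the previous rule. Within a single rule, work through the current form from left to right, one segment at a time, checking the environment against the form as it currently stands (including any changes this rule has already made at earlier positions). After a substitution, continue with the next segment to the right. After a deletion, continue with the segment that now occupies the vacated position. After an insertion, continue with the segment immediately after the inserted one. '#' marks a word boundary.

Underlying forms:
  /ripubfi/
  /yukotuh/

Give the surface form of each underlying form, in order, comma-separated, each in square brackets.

[ribupfi], [yugoduh]

/ripubfi/:
  (1) Regressive Voicing Assimilation: [ripubfi] → [ripupfi]
  (2) Cluster Epenthesis: no change — [ripupfi]
  (3) Intervocalic Voicing: [ripupfi] → [ribupfi]
/yukotuh/:
  (1) Regressive Voicing Assimilation: no change — [yukotuh]
  (2) Cluster Epenthesis: no change — [yukotuh]
  (3) Intervocalic Voicing: [yukotuh] → [yugoduh]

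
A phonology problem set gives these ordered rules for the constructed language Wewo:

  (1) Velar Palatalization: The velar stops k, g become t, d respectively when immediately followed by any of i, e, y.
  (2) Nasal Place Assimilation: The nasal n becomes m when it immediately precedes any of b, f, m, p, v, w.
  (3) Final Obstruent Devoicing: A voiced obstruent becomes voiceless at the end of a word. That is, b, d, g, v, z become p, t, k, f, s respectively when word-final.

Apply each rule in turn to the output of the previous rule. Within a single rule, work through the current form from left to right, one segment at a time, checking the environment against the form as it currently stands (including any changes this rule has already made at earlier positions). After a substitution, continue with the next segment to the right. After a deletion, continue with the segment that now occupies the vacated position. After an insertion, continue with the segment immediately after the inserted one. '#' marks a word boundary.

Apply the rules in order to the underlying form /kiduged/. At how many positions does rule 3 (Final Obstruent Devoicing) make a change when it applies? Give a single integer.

1

(1) Velar Palatalization: [kiduged] → [tiduded]
(2) Nasal Place Assimilation: no change — [tiduded]
(3) Final Obstruent Devoicing: [tiduded] → [tidudet]
Rule 3 changed 1 position(s).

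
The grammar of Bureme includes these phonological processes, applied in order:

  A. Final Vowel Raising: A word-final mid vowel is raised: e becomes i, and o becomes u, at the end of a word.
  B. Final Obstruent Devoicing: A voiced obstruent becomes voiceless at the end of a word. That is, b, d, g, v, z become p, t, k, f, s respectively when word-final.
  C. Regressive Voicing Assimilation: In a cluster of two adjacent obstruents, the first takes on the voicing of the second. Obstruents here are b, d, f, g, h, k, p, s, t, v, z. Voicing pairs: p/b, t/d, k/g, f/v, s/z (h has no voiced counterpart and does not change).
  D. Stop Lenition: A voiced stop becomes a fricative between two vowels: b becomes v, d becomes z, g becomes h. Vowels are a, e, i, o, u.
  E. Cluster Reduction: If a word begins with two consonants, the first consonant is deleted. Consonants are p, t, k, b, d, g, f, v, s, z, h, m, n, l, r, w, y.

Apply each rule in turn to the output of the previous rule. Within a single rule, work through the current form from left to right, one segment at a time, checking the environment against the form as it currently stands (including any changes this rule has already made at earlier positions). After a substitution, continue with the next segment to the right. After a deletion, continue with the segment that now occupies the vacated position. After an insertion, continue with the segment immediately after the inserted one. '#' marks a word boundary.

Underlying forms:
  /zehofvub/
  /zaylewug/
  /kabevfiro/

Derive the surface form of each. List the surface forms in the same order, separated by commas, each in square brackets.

/zehofvub/:
  A Final Vowel Raising: no change — [zehofvub]
  B Final Obstruent Devoicing: [zehofvub] → [zehofvup]
  C Regressive Voicing Assimilation: [zehofvup] → [zehovvup]
  D Stop Lenition: no change — [zehovvup]
  E Cluster Reduction: no change — [zehovvup]
/zaylewug/:
  A Final Vowel Raising: no change — [zaylewug]
  B Final Obstruent Devoicing: [zaylewug] → [zaylewuk]
  C Regressive Voicing Assimilation: no change — [zaylewuk]
  D Stop Lenition: no change — [zaylewuk]
  E Cluster Reduction: no change — [zaylewuk]
/kabevfiro/:
  A Final Vowel Raising: [kabevfiro] → [kabevfiru]
  B Final Obstruent Devoicing: no change — [kabevfiru]
  C Regressive Voicing Assimilation: [kabevfiru] → [kabeffiru]
  D Stop Lenition: [kabeffiru] → [kaveffiru]
  E Cluster Reduction: no change — [kaveffiru]

[zehovvup], [zaylewuk], [kaveffiru]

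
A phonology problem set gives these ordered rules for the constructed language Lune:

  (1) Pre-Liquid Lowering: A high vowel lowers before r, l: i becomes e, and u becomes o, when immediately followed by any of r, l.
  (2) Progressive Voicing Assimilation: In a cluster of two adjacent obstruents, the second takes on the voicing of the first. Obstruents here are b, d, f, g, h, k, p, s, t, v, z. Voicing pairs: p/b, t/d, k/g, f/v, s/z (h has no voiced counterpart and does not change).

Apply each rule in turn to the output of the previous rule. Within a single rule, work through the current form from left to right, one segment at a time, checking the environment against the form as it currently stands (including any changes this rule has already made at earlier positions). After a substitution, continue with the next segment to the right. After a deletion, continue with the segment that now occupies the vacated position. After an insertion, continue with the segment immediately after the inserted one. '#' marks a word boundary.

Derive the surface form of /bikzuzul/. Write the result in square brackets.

(1) Pre-Liquid Lowering: [bikzuzul] → [bikzuzol]
(2) Progressive Voicing Assimilation: [bikzuzol] → [biksuzol]

[biksuzol]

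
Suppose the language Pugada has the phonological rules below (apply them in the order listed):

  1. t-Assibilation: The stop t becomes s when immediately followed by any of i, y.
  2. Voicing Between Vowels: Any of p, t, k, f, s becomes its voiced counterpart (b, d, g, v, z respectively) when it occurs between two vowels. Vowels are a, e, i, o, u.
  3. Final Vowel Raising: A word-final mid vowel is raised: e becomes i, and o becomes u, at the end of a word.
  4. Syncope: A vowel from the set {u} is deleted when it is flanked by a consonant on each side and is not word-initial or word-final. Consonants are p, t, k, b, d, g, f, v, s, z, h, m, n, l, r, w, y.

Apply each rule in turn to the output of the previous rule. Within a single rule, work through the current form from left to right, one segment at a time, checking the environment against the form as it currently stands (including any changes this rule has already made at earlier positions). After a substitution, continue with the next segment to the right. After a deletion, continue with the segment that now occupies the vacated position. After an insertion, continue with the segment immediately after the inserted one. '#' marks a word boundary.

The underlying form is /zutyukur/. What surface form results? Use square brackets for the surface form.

1 t-Assibilation: [zutyukur] → [zusyukur]
2 Voicing Between Vowels: [zusyukur] → [zusyugur]
3 Final Vowel Raising: no change — [zusyugur]
4 Syncope: [zusyugur] → [zsygr]

[zsygr]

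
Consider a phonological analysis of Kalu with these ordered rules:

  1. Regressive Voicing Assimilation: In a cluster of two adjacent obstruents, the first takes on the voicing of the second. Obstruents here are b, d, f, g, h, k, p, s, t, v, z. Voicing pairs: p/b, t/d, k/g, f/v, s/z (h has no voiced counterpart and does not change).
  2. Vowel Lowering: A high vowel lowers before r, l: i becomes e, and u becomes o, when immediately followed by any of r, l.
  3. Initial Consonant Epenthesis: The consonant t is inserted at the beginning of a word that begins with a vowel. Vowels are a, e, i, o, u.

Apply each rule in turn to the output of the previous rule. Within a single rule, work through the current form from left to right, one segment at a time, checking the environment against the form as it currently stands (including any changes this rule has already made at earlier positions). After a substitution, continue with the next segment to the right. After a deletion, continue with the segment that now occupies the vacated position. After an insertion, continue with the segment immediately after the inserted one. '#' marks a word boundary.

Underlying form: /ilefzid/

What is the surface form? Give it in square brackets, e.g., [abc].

1 Regressive Voicing Assimilation: [ilefzid] → [ilevzid]
2 Vowel Lowering: [ilevzid] → [elevzid]
3 Initial Consonant Epenthesis: [elevzid] → [televzid]

[televzid]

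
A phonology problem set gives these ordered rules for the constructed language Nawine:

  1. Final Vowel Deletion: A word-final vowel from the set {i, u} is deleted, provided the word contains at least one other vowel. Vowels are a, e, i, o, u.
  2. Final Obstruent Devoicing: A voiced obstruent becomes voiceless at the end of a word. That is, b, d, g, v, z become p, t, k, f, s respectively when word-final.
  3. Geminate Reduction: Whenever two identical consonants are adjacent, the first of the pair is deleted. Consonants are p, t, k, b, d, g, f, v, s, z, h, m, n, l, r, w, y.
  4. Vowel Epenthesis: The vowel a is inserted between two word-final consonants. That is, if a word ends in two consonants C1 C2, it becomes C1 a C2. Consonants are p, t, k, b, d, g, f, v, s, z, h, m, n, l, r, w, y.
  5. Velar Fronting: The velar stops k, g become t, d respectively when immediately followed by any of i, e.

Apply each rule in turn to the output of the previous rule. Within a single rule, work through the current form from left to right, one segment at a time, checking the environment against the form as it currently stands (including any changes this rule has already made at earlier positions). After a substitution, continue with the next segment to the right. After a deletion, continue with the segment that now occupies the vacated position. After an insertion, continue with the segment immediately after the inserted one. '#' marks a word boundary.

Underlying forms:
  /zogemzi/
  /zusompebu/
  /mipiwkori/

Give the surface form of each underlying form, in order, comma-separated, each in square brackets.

[zodemas], [zusompep], [mipiwkor]

/zogemzi/:
  1 Final Vowel Deletion: [zogemzi] → [zogemz]
  2 Final Obstruent Devoicing: [zogemz] → [zogems]
  3 Geminate Reduction: no change — [zogems]
  4 Vowel Epenthesis: [zogems] → [zogemas]
  5 Velar Fronting: [zogemas] → [zodemas]
/zusompebu/:
  1 Final Vowel Deletion: [zusompebu] → [zusompeb]
  2 Final Obstruent Devoicing: [zusompeb] → [zusompep]
  3 Geminate Reduction: no change — [zusompep]
  4 Vowel Epenthesis: no change — [zusompep]
  5 Velar Fronting: no change — [zusompep]
/mipiwkori/:
  1 Final Vowel Deletion: [mipiwkori] → [mipiwkor]
  2 Final Obstruent Devoicing: no change — [mipiwkor]
  3 Geminate Reduction: no change — [mipiwkor]
  4 Vowel Epenthesis: no change — [mipiwkor]
  5 Velar Fronting: no change — [mipiwkor]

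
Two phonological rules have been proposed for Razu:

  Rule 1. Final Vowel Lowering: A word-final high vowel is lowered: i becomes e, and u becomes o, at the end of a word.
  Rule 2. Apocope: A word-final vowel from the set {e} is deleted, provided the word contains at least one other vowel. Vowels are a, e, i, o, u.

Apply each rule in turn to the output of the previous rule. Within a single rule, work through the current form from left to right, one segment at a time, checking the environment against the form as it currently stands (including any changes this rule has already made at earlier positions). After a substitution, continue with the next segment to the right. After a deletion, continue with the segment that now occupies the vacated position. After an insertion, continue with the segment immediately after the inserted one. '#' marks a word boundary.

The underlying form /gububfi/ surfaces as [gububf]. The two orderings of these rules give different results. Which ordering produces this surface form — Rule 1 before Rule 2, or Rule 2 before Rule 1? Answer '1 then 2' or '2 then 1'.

Order 1 then 2:
  1 Final Vowel Lowering: [gububfi] → [gububfe]
  2 Apocope: [gububfe] → [gububf]
  result: [gububf]
Order 2 then 1:
  2 Apocope: no change — [gububfi]
  1 Final Vowel Lowering: [gububfi] → [gububfe]
  result: [gububfe]

1 then 2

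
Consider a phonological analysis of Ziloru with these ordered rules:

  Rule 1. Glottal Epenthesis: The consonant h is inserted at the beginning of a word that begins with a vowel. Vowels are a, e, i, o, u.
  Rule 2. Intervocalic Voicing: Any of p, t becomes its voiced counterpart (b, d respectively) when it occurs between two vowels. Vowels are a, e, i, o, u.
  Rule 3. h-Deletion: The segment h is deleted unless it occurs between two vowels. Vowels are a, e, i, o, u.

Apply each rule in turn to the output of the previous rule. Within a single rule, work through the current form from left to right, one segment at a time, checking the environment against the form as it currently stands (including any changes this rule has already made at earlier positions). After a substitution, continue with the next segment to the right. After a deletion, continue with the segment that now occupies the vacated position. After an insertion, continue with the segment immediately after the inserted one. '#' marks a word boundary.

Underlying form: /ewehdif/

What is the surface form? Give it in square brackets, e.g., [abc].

[ewedif]

Rule 1 Glottal Epenthesis: [ewehdif] → [hewehdif]
Rule 2 Intervocalic Voicing: no change — [hewehdif]
Rule 3 h-Deletion: [hewehdif] → [ewedif]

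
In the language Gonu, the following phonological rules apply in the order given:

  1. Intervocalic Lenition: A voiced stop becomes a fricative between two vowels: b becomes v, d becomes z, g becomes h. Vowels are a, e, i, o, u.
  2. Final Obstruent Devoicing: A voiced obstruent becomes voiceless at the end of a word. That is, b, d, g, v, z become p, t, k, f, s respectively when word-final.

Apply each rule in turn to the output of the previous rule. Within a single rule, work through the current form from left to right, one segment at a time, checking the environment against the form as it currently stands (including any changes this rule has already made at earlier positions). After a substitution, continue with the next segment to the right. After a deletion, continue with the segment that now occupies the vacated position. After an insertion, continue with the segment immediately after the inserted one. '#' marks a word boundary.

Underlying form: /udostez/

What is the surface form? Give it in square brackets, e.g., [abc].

[uzostes]

1 Intervocalic Lenition: [udostez] → [uzostez]
2 Final Obstruent Devoicing: [uzostez] → [uzostes]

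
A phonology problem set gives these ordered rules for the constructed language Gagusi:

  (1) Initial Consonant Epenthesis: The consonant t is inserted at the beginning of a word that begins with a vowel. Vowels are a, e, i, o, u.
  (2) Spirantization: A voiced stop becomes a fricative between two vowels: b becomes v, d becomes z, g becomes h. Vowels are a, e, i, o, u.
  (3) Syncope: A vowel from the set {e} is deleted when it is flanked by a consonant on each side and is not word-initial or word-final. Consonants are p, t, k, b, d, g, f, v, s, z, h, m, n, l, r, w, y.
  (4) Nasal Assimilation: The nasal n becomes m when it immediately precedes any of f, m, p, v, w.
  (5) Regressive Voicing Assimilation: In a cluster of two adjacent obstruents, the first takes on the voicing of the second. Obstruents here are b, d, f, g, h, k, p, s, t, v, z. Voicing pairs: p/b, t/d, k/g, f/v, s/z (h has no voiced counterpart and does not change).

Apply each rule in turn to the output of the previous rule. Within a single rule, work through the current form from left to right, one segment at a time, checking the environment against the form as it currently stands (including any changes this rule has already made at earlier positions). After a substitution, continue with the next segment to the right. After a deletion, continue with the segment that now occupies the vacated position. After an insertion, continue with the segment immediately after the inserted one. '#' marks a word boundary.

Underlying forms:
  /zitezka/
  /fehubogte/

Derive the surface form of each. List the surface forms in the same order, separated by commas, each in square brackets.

/zitezka/:
  (1) Initial Consonant Epenthesis: no change — [zitezka]
  (2) Spirantization: no change — [zitezka]
  (3) Syncope: [zitezka] → [zitzka]
  (4) Nasal Assimilation: no change — [zitzka]
  (5) Regressive Voicing Assimilation: [zitzka] → [zidska]
/fehubogte/:
  (1) Initial Consonant Epenthesis: no change — [fehubogte]
  (2) Spirantization: [fehubogte] → [fehuvogte]
  (3) Syncope: [fehuvogte] → [fhuvogte]
  (4) Nasal Assimilation: no change — [fhuvogte]
  (5) Regressive Voicing Assimilation: [fhuvogte] → [fhuvokte]

[zidska], [fhuvokte]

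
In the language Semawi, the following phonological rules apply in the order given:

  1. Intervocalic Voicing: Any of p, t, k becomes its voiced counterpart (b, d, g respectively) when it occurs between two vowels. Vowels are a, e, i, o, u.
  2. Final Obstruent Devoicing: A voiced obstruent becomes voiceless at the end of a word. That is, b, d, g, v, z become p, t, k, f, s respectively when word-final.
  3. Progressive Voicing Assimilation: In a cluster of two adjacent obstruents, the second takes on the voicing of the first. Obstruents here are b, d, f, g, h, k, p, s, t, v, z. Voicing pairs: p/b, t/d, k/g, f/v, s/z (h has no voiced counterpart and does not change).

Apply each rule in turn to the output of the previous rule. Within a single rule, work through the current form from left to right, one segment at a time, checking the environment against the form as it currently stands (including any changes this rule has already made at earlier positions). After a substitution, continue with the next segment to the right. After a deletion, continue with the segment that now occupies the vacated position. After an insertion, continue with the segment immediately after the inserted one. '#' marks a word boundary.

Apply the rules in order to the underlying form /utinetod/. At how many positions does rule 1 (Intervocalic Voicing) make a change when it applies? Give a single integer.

2

1 Intervocalic Voicing: [utinetod] → [udinedod]
2 Final Obstruent Devoicing: [udinedod] → [udinedot]
3 Progressive Voicing Assimilation: no change — [udinedot]
Rule 1 changed 2 position(s).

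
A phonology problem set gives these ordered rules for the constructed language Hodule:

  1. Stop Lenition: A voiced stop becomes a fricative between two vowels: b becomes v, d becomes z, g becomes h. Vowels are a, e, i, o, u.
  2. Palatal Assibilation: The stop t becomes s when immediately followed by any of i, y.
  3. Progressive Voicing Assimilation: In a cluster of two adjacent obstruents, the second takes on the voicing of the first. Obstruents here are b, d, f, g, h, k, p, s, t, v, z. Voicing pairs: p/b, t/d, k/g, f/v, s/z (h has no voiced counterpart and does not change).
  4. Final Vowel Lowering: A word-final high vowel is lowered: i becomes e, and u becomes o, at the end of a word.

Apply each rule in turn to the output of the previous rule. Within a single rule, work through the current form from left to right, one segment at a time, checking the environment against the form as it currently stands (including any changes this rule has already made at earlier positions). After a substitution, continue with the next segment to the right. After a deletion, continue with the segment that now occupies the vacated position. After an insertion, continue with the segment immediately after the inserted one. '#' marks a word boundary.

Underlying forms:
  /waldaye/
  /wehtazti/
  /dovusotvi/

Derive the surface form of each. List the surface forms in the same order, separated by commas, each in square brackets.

/waldaye/:
  1 Stop Lenition: no change — [waldaye]
  2 Palatal Assibilation: no change — [waldaye]
  3 Progressive Voicing Assimilation: no change — [waldaye]
  4 Final Vowel Lowering: no change — [waldaye]
/wehtazti/:
  1 Stop Lenition: no change — [wehtazti]
  2 Palatal Assibilation: [wehtazti] → [wehtazsi]
  3 Progressive Voicing Assimilation: [wehtazsi] → [wehtazzi]
  4 Final Vowel Lowering: [wehtazzi] → [wehtazze]
/dovusotvi/:
  1 Stop Lenition: no change — [dovusotvi]
  2 Palatal Assibilation: no change — [dovusotvi]
  3 Progressive Voicing Assimilation: [dovusotvi] → [dovusotfi]
  4 Final Vowel Lowering: [dovusotfi] → [dovusotfe]

[waldaye], [wehtazze], [dovusotfe]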